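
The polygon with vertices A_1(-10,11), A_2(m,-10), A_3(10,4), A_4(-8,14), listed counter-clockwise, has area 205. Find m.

2

Write out the shoelace sum; only the two edges meeting at A_2 involve m:
2·Area = [((-10)·(-10) − m·11) + (m·4 − 10·(-10))] + 224
       = -7·m + 424 = 410
⇒ m = 2.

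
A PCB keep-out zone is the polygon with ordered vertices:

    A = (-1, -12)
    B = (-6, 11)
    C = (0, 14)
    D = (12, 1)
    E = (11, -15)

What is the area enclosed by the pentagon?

Σ = (-83) + (-84) + (-168) + (-191) + (-147) = -673
Area = |Σ|/2 = 336.5.

336.5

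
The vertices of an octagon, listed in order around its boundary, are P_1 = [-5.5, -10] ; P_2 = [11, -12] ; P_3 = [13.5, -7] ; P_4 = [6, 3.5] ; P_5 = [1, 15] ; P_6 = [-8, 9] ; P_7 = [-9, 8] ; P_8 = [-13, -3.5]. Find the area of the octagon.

Apply the shoelace (surveyor's) formula: 2A = Σ (x_i·y_{i+1} − x_{i+1}·y_i), indices taken mod 8.
Σ = (176) + (85) + (89.25) + (86.5) + (129) + (17) + (135.5) + (110.75) = 829
Area = |Σ|/2 = 414.5.

414.5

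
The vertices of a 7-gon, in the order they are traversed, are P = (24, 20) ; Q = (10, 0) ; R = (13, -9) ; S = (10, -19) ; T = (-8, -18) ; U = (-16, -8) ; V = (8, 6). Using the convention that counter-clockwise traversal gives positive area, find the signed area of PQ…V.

Apply the shoelace formula: 2A = Σ (x_i·y_{i+1} − x_{i+1}·y_i), indices taken mod 7.
P→Q: (24)(0) − (10)(20) = -200
Q→R: (10)(-9) − (13)(0) = -90
R→S: (13)(-19) − (10)(-9) = -157
S→T: (10)(-18) − (-8)(-19) = -332
T→U: (-8)(-8) − (-16)(-18) = -224
U→V: (-16)(6) − (8)(-8) = -32
V→P: (8)(20) − (24)(6) = 16
Σ = -1019
Signed area = Σ/2 = -509.5 (negative ⇒ clockwise traversal).

-509.5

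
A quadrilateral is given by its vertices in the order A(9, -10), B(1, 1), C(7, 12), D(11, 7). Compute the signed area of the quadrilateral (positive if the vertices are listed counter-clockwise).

Cross-terms: 19, 5, -83, -173  ⇒  Σ = -232
Signed area = Σ/2 = -116 (negative ⇒ clockwise traversal).

-116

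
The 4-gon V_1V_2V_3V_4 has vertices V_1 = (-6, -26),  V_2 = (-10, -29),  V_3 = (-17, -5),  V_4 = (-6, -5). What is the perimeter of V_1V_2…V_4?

|V_1V_2| = √((-4)² + (-3)²) = √25 = 5
|V_2V_3| = √((-7)² + (24)²) = √625 = 25
|V_3V_4| = √((11)² + (0)²) = √121 = 11
|V_4V_1| = √((0)² + (-21)²) = √441 = 21
Perimeter = 5 + 25 + 11 + 21 = 62.

62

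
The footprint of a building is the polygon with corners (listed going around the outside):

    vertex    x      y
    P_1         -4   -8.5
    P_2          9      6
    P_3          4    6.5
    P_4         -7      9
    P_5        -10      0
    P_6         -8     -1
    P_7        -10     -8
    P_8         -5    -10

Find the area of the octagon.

Cross-terms: 52.5, 34.5, 81.5, 90, 10, 54, 60, 2.5  ⇒  Σ = 385
Area = |Σ|/2 = 192.5.

192.5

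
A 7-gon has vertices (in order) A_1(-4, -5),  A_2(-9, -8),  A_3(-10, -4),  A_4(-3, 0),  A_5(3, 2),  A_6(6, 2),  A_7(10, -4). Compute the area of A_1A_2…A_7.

Apply Gauss's area formula: 2A = Σ (x_i·y_{i+1} − x_{i+1}·y_i), indices taken mod 7.
Cross-terms: -13, -44, -12, -6, -6, -44, -66  ⇒  Σ = -191
Area = |Σ|/2 = 95.5.

95.5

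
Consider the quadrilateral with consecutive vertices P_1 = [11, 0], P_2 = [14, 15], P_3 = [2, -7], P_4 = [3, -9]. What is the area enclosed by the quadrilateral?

Apply Gauss's area formula: 2A = Σ (x_i·y_{i+1} − x_{i+1}·y_i), indices taken mod 4.
Σ = (165) + (-128) + (3) + (99) = 139
Area = |Σ|/2 = 69.5.

69.5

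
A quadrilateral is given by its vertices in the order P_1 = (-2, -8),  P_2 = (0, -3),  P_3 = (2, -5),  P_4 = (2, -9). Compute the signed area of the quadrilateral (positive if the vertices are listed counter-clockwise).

Cross-terms: 6, 6, -8, -34  ⇒  Σ = -30
Signed area = Σ/2 = -15 (negative ⇒ clockwise traversal).

-15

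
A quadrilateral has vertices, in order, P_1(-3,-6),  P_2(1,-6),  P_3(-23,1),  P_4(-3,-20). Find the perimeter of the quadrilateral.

72

|P_1P_2| = √((4)² + (0)²) = √16 = 4
|P_2P_3| = √((-24)² + (7)²) = √625 = 25
|P_3P_4| = √((20)² + (-21)²) = √841 = 29
|P_4P_1| = √((0)² + (14)²) = √196 = 14
Perimeter = 4 + 25 + 29 + 14 = 72.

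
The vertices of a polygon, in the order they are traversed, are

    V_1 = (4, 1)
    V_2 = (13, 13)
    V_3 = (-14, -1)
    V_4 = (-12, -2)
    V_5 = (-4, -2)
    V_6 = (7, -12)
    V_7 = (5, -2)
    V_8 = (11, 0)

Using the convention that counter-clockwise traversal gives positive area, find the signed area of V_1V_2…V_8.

190.5

Σ = (39) + (169) + (16) + (16) + (62) + (46) + (22) + (11) = 381
Signed area = Σ/2 = 190.5 (positive ⇒ counter-clockwise traversal).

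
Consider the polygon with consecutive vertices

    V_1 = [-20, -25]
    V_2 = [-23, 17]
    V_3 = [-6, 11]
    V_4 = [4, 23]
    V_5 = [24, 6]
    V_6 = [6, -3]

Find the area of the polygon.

V_1→V_2: (-20)(17) − (-23)(-25) = -915
V_2→V_3: (-23)(11) − (-6)(17) = -151
V_3→V_4: (-6)(23) − (4)(11) = -182
V_4→V_5: (4)(6) − (24)(23) = -528
V_5→V_6: (24)(-3) − (6)(6) = -108
V_6→V_1: (6)(-25) − (-20)(-3) = -210
Σ = -2094
Area = |Σ|/2 = 1047.

1047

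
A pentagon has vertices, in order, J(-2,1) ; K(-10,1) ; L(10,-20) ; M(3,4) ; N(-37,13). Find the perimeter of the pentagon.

140

|JK| = √((-8)² + (0)²) = √64 = 8
|KL| = √((20)² + (-21)²) = √841 = 29
|LM| = √((-7)² + (24)²) = √625 = 25
|MN| = √((-40)² + (9)²) = √1681 = 41
|NJ| = √((35)² + (-12)²) = √1369 = 37
Perimeter = 8 + 29 + 25 + 41 + 37 = 140.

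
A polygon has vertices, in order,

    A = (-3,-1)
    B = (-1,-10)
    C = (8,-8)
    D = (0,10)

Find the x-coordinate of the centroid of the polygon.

350/227

Apply the surveyor's formula. First the cross-terms c_i = x_i·y_{i+1} − x_{i+1}·y_i:
  29, 88, 80, 30  ⇒  2A = 227, A = 113.5.
Then Σ (x_i + x_{i+1})·c_i = 1050, so x̄ = 1050 / (6·113.5) = 350/227.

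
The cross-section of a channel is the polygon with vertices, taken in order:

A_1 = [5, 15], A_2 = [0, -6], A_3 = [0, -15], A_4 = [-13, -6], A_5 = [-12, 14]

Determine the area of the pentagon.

364.5

A_1→A_2: (5)(-6) − (0)(15) = -30
A_2→A_3: (0)(-15) − (0)(-6) = 0
A_3→A_4: (0)(-6) − (-13)(-15) = -195
A_4→A_5: (-13)(14) − (-12)(-6) = -254
A_5→A_1: (-12)(15) − (5)(14) = -250
Σ = -729
Area = |Σ|/2 = 364.5.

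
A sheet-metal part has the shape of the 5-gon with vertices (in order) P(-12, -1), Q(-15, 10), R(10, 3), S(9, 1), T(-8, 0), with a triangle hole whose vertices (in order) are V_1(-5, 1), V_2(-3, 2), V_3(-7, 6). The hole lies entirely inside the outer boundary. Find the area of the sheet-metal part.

134.5

Outer boundary:
Apply the shoelace (surveyor's) formula: 2A = Σ (x_i·y_{i+1} − x_{i+1}·y_i), indices taken mod 5.
Σ = (-135) + (-145) + (-17) + (8) + (8) = -281
Area = |Σ|/2 = 140.5.
Hole:
V_1→V_2: (-5)(2) − (-3)(1) = -7
V_2→V_3: (-3)(6) − (-7)(2) = -4
V_3→V_1: (-7)(1) − (-5)(6) = 23
Σ = 12
Area = |Σ|/2 = 6.
Net area = 140.5 − 6 = 134.5.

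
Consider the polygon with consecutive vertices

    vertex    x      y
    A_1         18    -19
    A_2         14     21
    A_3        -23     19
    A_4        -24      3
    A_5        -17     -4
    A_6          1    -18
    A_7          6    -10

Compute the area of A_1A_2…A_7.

Apply the shoelace formula: 2A = Σ (x_i·y_{i+1} − x_{i+1}·y_i), indices taken mod 7.
Σ = (644) + (749) + (387) + (147) + (310) + (98) + (66) = 2401
Area = |Σ|/2 = 1200.5.

1200.5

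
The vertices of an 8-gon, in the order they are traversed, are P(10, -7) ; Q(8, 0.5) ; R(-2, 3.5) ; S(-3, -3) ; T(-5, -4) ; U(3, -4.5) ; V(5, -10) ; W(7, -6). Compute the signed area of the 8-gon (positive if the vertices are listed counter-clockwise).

90.75

Apply the shoelace formula: 2A = Σ (x_i·y_{i+1} − x_{i+1}·y_i), indices taken mod 8.
Σ = (61) + (29) + (16.5) + (-3) + (34.5) + (-7.5) + (40) + (11) = 181.5
Signed area = Σ/2 = 90.75 (positive ⇒ counter-clockwise traversal).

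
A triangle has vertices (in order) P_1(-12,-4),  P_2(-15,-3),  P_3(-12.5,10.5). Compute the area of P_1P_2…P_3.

Σ = (-24) + (-195) + (176) = -43
Area = |Σ|/2 = 21.5.

21.5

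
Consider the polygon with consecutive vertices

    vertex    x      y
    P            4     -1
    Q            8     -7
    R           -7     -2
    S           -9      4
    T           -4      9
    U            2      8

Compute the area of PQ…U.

Cross-terms: -20, -65, -46, -65, -50, -34  ⇒  Σ = -280
Area = |Σ|/2 = 140.

140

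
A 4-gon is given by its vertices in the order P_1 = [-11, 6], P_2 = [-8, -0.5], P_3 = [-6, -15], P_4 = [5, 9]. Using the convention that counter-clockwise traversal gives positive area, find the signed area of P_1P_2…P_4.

P_1→P_2: (-11)(-0.5) − (-8)(6) = 53.5
P_2→P_3: (-8)(-15) − (-6)(-0.5) = 117
P_3→P_4: (-6)(9) − (5)(-15) = 21
P_4→P_1: (5)(6) − (-11)(9) = 129
Σ = 320.5
Signed area = Σ/2 = 160.25 (positive ⇒ counter-clockwise traversal).

160.25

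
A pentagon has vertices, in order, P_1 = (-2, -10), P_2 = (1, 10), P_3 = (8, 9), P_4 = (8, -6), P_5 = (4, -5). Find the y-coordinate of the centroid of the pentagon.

Apply the shoelace formula. First the cross-terms c_i = x_i·y_{i+1} − x_{i+1}·y_i:
  -10, -71, -120, -16, -50  ⇒  2A = -267, A = -133.5.
Then Σ (y_i + y_{i+1})·c_i = -783, so ȳ = -783 / (6·(-133.5)) = 87/89.

87/89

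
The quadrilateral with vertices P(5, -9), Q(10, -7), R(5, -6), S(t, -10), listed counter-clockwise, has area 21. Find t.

The doubled signed area Σ (x_i y_{i+1} − x_{i+1} y_i) is linear in t.
With t=0 it equals 30; the coefficient of t is -3 (from the two edges through S).
So -3·t + 30 = 2·21 = 42 ⇒ t = -4.

-4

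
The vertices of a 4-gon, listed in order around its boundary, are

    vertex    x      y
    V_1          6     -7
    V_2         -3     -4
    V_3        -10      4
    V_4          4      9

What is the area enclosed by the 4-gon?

142.5

Σ = (-45) + (-52) + (-106) + (-82) = -285
Area = |Σ|/2 = 142.5.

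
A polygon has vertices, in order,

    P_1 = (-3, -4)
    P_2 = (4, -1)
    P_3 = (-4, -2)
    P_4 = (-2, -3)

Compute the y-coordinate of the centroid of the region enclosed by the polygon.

Apply the surveyor's formula. First the cross-terms c_i = x_i·y_{i+1} − x_{i+1}·y_i:
  19, -12, 8, -1  ⇒  2A = 14, A = 7.
Then Σ (y_i + y_{i+1})·c_i = -92, so ȳ = -92 / (6·7) = -46/21.

-46/21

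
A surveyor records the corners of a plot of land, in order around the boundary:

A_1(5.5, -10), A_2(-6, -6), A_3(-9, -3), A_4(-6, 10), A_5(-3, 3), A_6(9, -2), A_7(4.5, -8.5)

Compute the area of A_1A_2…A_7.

155.875

Σ = (-93) + (-36) + (-108) + (12) + (-21) + (-67.5) + (1.75) = -311.75
Area = |Σ|/2 = 155.875.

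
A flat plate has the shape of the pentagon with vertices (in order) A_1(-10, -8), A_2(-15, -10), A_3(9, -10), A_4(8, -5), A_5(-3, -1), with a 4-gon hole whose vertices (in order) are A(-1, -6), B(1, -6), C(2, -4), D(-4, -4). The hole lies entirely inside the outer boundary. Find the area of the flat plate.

Outer boundary:
A_1→A_2: (-10)(-10) − (-15)(-8) = -20
A_2→A_3: (-15)(-10) − (9)(-10) = 240
A_3→A_4: (9)(-5) − (8)(-10) = 35
A_4→A_5: (8)(-1) − (-3)(-5) = -23
A_5→A_1: (-3)(-8) − (-10)(-1) = 14
Σ = 246
Area = |Σ|/2 = 123.
Hole:
Apply the shoelace (surveyor's) formula: 2A = Σ (x_i·y_{i+1} − x_{i+1}·y_i), indices taken mod 4.
A→B: (-1)(-6) − (1)(-6) = 12
B→C: (1)(-4) − (2)(-6) = 8
C→D: (2)(-4) − (-4)(-4) = -24
D→A: (-4)(-6) − (-1)(-4) = 20
Σ = 16
Area = |Σ|/2 = 8.
Net area = 123 − 8 = 115.

115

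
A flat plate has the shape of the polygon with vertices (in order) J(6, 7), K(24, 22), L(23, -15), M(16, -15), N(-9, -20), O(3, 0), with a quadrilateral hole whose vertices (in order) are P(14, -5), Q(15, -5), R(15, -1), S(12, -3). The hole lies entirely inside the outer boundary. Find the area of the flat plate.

683.5

Outer boundary:
Σ = (-36) + (-866) + (-105) + (-455) + (60) + (21) = -1381
Area = |Σ|/2 = 690.5.
Hole:
Apply Gauss's area formula: 2A = Σ (x_i·y_{i+1} − x_{i+1}·y_i), indices taken mod 4.
Σ = (5) + (60) + (-33) + (-18) = 14
Area = |Σ|/2 = 7.
Net area = 690.5 − 7 = 683.5.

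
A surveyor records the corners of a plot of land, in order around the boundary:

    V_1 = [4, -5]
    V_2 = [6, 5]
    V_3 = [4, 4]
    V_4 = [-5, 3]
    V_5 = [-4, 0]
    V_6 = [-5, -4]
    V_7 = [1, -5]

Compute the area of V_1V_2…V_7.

79

V_1→V_2: (4)(5) − (6)(-5) = 50
V_2→V_3: (6)(4) − (4)(5) = 4
V_3→V_4: (4)(3) − (-5)(4) = 32
V_4→V_5: (-5)(0) − (-4)(3) = 12
V_5→V_6: (-4)(-4) − (-5)(0) = 16
V_6→V_7: (-5)(-5) − (1)(-4) = 29
V_7→V_1: (1)(-5) − (4)(-5) = 15
Σ = 158
Area = |Σ|/2 = 79.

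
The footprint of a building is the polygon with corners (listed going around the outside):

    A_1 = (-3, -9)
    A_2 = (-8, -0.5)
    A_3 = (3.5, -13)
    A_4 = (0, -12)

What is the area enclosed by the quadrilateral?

Apply the shoelace (surveyor's) formula: 2A = Σ (x_i·y_{i+1} − x_{i+1}·y_i), indices taken mod 4.
Σ = (-70.5) + (105.75) + (-42) + (-36) = -42.75
Area = |Σ|/2 = 21.375.

21.375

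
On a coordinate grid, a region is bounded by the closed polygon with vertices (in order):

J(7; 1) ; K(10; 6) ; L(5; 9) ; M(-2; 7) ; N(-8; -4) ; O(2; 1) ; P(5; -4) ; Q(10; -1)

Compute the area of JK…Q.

Apply the shoelace (surveyor's) formula: 2A = Σ (x_i·y_{i+1} − x_{i+1}·y_i), indices taken mod 8.
Σ = (32) + (60) + (53) + (64) + (0) + (-13) + (35) + (17) = 248
Area = |Σ|/2 = 124.

124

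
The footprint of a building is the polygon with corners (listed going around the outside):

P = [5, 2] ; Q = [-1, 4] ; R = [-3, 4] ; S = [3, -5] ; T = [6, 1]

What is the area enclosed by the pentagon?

36.5

Σ = (22) + (8) + (3) + (33) + (7) = 73
Area = |Σ|/2 = 36.5.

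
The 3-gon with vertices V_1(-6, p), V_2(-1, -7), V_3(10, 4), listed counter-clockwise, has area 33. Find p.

-6

The doubled signed area Σ (x_i y_{i+1} − x_{i+1} y_i) is linear in p.
With p=0 it equals 132; the coefficient of p is 11 (from the two edges through V_1).
So 11·p + 132 = 2·33 = 66 ⇒ p = -6.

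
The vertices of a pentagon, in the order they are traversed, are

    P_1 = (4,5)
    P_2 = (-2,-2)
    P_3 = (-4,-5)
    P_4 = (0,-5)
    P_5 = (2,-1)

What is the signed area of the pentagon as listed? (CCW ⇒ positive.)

24

Apply the surveyor's formula: 2A = Σ (x_i·y_{i+1} − x_{i+1}·y_i), indices taken mod 5.
P_1→P_2: (4)(-2) − (-2)(5) = 2
P_2→P_3: (-2)(-5) − (-4)(-2) = 2
P_3→P_4: (-4)(-5) − (0)(-5) = 20
P_4→P_5: (0)(-1) − (2)(-5) = 10
P_5→P_1: (2)(5) − (4)(-1) = 14
Σ = 48
Signed area = Σ/2 = 24 (positive ⇒ counter-clockwise traversal).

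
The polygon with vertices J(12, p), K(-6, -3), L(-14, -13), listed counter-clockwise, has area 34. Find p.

11

The doubled signed area Σ (x_i y_{i+1} − x_{i+1} y_i) is linear in p.
With p=0 it equals 156; the coefficient of p is -8 (from the two edges through J).
So -8·p + 156 = 2·34 = 68 ⇒ p = 11.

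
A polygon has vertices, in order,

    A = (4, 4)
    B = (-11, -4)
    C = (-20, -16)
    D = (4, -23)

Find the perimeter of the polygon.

84

|AB| = √((-15)² + (-8)²) = √289 = 17
|BC| = √((-9)² + (-12)²) = √225 = 15
|CD| = √((24)² + (-7)²) = √625 = 25
|DA| = √((0)² + (27)²) = √729 = 27
Perimeter = 17 + 15 + 25 + 27 = 84.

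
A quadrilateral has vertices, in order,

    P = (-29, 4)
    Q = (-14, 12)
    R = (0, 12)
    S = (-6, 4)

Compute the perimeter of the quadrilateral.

|PQ| = √((15)² + (8)²) = √289 = 17
|QR| = √((14)² + (0)²) = √196 = 14
|RS| = √((-6)² + (-8)²) = √100 = 10
|SP| = √((-23)² + (0)²) = √529 = 23
Perimeter = 17 + 14 + 10 + 23 = 64.

64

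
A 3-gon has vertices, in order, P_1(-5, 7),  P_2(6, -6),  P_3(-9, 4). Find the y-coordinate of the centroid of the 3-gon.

Apply Gauss's area formula. First the cross-terms c_i = x_i·y_{i+1} − x_{i+1}·y_i:
  -12, -30, -43  ⇒  2A = -85, A = -42.5.
Then Σ (y_i + y_{i+1})·c_i = -425, so ȳ = -425 / (6·(-42.5)) = 5/3.

5/3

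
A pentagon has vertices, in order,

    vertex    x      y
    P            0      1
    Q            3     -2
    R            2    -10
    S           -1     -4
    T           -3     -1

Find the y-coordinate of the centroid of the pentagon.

Apply Gauss's area formula. First the cross-terms c_i = x_i·y_{i+1} − x_{i+1}·y_i:
  -3, -26, -18, -11, -3  ⇒  2A = -61, A = -30.5.
Then Σ (y_i + y_{i+1})·c_i = 622, so ȳ = 622 / (6·(-30.5)) = -622/183.

-622/183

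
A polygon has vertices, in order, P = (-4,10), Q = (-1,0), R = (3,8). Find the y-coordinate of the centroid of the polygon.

6

Apply the shoelace formula. First the cross-terms c_i = x_i·y_{i+1} − x_{i+1}·y_i:
  10, -8, 62  ⇒  2A = 64, A = 32.
Then Σ (y_i + y_{i+1})·c_i = 1152, so ȳ = 1152 / (6·32) = 6.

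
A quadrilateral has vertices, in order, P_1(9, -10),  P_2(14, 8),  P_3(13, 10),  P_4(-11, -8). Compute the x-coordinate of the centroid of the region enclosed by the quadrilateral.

Apply the shoelace (surveyor's) formula. First the cross-terms c_i = x_i·y_{i+1} − x_{i+1}·y_i:
  212, 36, 6, 182  ⇒  2A = 436, A = 218.
Then Σ (x_i + x_{i+1})·c_i = 5496, so x̄ = 5496 / (6·218) = 458/109.

458/109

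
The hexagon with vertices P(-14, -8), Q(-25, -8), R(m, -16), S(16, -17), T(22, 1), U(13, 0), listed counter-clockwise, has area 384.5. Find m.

Write out the shoelace sum; only the two edges meeting at R involve m:
2·Area = [((-25)·(-16) − m·(-8)) + (m·(-17) − 16·(-16))] + 185
       = -9·m + 841 = 769
⇒ m = 8.

8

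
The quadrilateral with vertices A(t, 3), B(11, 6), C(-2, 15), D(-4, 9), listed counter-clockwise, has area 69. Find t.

12

Write out the shoelace sum; only the two edges meeting at A involve t:
2·Area = [((-4)·3 − t·9) + (t·6 − 11·3)] + 219
       = -3·t + 174 = 138
⇒ t = 12.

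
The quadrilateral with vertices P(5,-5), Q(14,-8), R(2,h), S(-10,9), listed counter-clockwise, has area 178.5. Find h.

The doubled signed area Σ (x_i y_{i+1} − x_{i+1} y_i) is linear in h.
With h=0 it equals 69; the coefficient of h is 24 (from the two edges through R).
So 24·h + 69 = 2·178.5 = 357 ⇒ h = 12.

12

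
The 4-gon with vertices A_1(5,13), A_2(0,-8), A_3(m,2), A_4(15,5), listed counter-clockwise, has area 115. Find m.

Write out the shoelace sum; only the two edges meeting at A_3 involve m:
2·Area = [(0·2 − m·(-8)) + (m·5 − 15·2)] + 130
       = 13·m + 100 = 230
⇒ m = 10.

10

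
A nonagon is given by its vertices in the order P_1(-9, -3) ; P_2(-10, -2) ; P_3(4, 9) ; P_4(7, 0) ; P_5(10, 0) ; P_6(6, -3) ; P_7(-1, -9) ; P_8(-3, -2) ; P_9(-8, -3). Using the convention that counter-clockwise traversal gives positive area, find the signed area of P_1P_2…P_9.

Apply the surveyor's formula: 2A = Σ (x_i·y_{i+1} − x_{i+1}·y_i), indices taken mod 9.
Σ = (-12) + (-82) + (-63) + (0) + (-30) + (-57) + (-25) + (-7) + (-3) = -279
Signed area = Σ/2 = -139.5 (negative ⇒ clockwise traversal).

-139.5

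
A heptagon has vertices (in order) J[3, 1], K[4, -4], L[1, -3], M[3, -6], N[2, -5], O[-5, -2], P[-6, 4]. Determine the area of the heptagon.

51.5

Cross-terms: -16, -8, 3, -3, -29, -32, -18  ⇒  Σ = -103
Area = |Σ|/2 = 51.5.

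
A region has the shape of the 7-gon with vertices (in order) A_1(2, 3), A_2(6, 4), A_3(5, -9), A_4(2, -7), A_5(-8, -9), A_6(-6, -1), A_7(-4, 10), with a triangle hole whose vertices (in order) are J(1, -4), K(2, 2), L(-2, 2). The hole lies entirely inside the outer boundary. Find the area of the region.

Outer boundary:
Σ = (-10) + (-74) + (-17) + (-74) + (-46) + (-64) + (-32) = -317
Area = |Σ|/2 = 158.5.
Hole:
Σ = (10) + (8) + (6) = 24
Area = |Σ|/2 = 12.
Net area = 158.5 − 12 = 146.5.

146.5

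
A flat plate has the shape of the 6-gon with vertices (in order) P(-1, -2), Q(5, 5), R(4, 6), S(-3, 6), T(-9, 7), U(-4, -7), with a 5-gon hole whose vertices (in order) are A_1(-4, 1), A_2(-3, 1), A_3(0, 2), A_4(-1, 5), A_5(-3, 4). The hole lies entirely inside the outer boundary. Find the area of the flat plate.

Outer boundary:
Apply the shoelace (surveyor's) formula: 2A = Σ (x_i·y_{i+1} − x_{i+1}·y_i), indices taken mod 6.
Σ = (5) + (10) + (42) + (33) + (91) + (1) = 182
Area = |Σ|/2 = 91.
Hole:
Apply the shoelace formula: 2A = Σ (x_i·y_{i+1} − x_{i+1}·y_i), indices taken mod 5.
Σ = (-1) + (-6) + (2) + (11) + (13) = 19
Area = |Σ|/2 = 9.5.
Net area = 91 − 9.5 = 81.5.

81.5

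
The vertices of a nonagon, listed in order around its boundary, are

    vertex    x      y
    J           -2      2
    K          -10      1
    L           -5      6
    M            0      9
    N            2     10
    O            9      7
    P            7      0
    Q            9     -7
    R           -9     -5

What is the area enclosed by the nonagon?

205

Σ = (18) + (-55) + (-45) + (-18) + (-76) + (-49) + (-49) + (-108) + (-28) = -410
Area = |Σ|/2 = 205.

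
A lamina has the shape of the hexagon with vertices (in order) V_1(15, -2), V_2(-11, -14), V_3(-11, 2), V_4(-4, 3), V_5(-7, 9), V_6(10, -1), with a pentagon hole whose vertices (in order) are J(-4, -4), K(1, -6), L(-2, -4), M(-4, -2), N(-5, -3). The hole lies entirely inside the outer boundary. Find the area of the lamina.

263

Outer boundary:
Apply the surveyor's formula: 2A = Σ (x_i·y_{i+1} − x_{i+1}·y_i), indices taken mod 6.
Σ = (-232) + (-176) + (-25) + (-15) + (-83) + (-5) = -536
Area = |Σ|/2 = 268.
Hole:
J→K: (-4)(-6) − (1)(-4) = 28
K→L: (1)(-4) − (-2)(-6) = -16
L→M: (-2)(-2) − (-4)(-4) = -12
M→N: (-4)(-3) − (-5)(-2) = 2
N→J: (-5)(-4) − (-4)(-3) = 8
Σ = 10
Area = |Σ|/2 = 5.
Net area = 268 − 5 = 263.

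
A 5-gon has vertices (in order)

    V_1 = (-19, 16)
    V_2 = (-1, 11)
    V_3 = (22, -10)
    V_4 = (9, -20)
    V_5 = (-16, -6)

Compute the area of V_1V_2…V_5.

Apply the shoelace formula: 2A = Σ (x_i·y_{i+1} − x_{i+1}·y_i), indices taken mod 5.
Σ = (-193) + (-232) + (-350) + (-374) + (-370) = -1519
Area = |Σ|/2 = 759.5.

759.5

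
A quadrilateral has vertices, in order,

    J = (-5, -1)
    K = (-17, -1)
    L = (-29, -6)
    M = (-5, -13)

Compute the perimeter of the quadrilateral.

|JK| = √((-12)² + (0)²) = √144 = 12
|KL| = √((-12)² + (-5)²) = √169 = 13
|LM| = √((24)² + (-7)²) = √625 = 25
|MJ| = √((0)² + (12)²) = √144 = 12
Perimeter = 12 + 13 + 25 + 12 = 62.

62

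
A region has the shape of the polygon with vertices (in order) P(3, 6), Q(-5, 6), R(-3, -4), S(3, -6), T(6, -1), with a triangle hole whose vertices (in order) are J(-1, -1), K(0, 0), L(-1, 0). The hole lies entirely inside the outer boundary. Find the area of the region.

Outer boundary:
Apply Gauss's area formula: 2A = Σ (x_i·y_{i+1} − x_{i+1}·y_i), indices taken mod 5.
P→Q: (3)(6) − (-5)(6) = 48
Q→R: (-5)(-4) − (-3)(6) = 38
R→S: (-3)(-6) − (3)(-4) = 30
S→T: (3)(-1) − (6)(-6) = 33
T→P: (6)(6) − (3)(-1) = 39
Σ = 188
Area = |Σ|/2 = 94.
Hole:
Apply the surveyor's formula: 2A = Σ (x_i·y_{i+1} − x_{i+1}·y_i), indices taken mod 3.
Cross-terms: 0, 0, 1  ⇒  Σ = 1
Area = |Σ|/2 = 0.5.
Net area = 94 − 0.5 = 93.5.

93.5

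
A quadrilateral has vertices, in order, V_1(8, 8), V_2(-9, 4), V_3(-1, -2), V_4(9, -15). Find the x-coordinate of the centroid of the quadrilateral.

Apply the shoelace (surveyor's) formula. First the cross-terms c_i = x_i·y_{i+1} − x_{i+1}·y_i:
  104, 22, 33, 192  ⇒  2A = 351, A = 175.5.
Then Σ (x_i + x_{i+1})·c_i = 3204, so x̄ = 3204 / (6·175.5) = 356/117.

356/117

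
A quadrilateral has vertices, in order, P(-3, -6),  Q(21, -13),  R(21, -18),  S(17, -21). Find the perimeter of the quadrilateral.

|PQ| = √((24)² + (-7)²) = √625 = 25
|QR| = √((0)² + (-5)²) = √25 = 5
|RS| = √((-4)² + (-3)²) = √25 = 5
|SP| = √((-20)² + (15)²) = √625 = 25
Perimeter = 25 + 5 + 5 + 25 = 60.

60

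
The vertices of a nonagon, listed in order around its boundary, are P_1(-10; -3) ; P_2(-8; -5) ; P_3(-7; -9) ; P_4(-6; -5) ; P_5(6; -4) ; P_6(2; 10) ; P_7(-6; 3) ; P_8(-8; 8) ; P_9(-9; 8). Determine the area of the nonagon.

161.5

Apply the shoelace (surveyor's) formula: 2A = Σ (x_i·y_{i+1} − x_{i+1}·y_i), indices taken mod 9.
Cross-terms: 26, 37, -19, 54, 68, 66, -24, 8, 107  ⇒  Σ = 323
Area = |Σ|/2 = 161.5.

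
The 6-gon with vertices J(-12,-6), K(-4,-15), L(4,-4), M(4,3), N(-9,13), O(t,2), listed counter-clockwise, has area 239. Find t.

-7

Write out the shoelace sum; only the two edges meeting at O involve t:
2·Area = [((-9)·2 − t·13) + (t·(-6) − (-12)·2)] + 339
       = -19·t + 345 = 478
⇒ t = -7.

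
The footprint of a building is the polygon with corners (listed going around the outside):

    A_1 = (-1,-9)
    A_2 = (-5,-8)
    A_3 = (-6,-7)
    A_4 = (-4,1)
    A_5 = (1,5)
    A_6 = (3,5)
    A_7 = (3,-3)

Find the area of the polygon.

84.5

Apply Gauss's area formula: 2A = Σ (x_i·y_{i+1} − x_{i+1}·y_i), indices taken mod 7.
Σ = (-37) + (-13) + (-34) + (-21) + (-10) + (-24) + (-30) = -169
Area = |Σ|/2 = 84.5.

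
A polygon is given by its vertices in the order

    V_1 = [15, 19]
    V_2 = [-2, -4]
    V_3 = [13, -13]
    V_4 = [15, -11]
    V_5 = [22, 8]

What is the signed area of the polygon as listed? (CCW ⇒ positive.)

Apply the shoelace formula: 2A = Σ (x_i·y_{i+1} − x_{i+1}·y_i), indices taken mod 5.
V_1→V_2: (15)(-4) − (-2)(19) = -22
V_2→V_3: (-2)(-13) − (13)(-4) = 78
V_3→V_4: (13)(-11) − (15)(-13) = 52
V_4→V_5: (15)(8) − (22)(-11) = 362
V_5→V_1: (22)(19) − (15)(8) = 298
Σ = 768
Signed area = Σ/2 = 384 (positive ⇒ counter-clockwise traversal).

384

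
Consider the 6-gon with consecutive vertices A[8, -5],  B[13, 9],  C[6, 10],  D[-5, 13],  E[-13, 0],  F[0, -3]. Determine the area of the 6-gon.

Apply the surveyor's formula: 2A = Σ (x_i·y_{i+1} − x_{i+1}·y_i), indices taken mod 6.
A→B: (8)(9) − (13)(-5) = 137
B→C: (13)(10) − (6)(9) = 76
C→D: (6)(13) − (-5)(10) = 128
D→E: (-5)(0) − (-13)(13) = 169
E→F: (-13)(-3) − (0)(0) = 39
F→A: (0)(-5) − (8)(-3) = 24
Σ = 573
Area = |Σ|/2 = 286.5.

286.5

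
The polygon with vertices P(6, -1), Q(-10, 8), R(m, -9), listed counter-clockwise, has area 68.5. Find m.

5

The doubled signed area Σ (x_i y_{i+1} − x_{i+1} y_i) is linear in m.
With m=0 it equals 182; the coefficient of m is -9 (from the two edges through R).
So -9·m + 182 = 2·68.5 = 137 ⇒ m = 5.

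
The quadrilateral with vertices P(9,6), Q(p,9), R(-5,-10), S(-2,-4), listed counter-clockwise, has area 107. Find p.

The doubled signed area Σ (x_i y_{i+1} − x_{i+1} y_i) is linear in p.
With p=0 it equals 150; the coefficient of p is -16 (from the two edges through Q).
So -16·p + 150 = 2·107 = 214 ⇒ p = -4.

-4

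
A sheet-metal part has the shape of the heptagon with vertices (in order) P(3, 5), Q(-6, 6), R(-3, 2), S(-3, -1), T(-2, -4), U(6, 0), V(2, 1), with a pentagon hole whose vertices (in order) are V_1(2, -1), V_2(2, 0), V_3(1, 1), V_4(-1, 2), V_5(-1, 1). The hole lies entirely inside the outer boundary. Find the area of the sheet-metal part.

Outer boundary:
Apply the shoelace formula: 2A = Σ (x_i·y_{i+1} − x_{i+1}·y_i), indices taken mod 7.
Σ = (48) + (6) + (9) + (10) + (24) + (6) + (7) = 110
Area = |Σ|/2 = 55.
Hole:
Cross-terms: 2, 2, 3, 1, -1  ⇒  Σ = 7
Area = |Σ|/2 = 3.5.
Net area = 55 − 3.5 = 51.5.

51.5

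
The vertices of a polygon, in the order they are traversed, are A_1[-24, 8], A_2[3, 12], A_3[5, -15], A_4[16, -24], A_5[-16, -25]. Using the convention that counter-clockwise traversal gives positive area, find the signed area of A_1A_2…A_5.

-904.5

Apply the surveyor's formula: 2A = Σ (x_i·y_{i+1} − x_{i+1}·y_i), indices taken mod 5.
Σ = (-312) + (-105) + (120) + (-784) + (-728) = -1809
Signed area = Σ/2 = -904.5 (negative ⇒ clockwise traversal).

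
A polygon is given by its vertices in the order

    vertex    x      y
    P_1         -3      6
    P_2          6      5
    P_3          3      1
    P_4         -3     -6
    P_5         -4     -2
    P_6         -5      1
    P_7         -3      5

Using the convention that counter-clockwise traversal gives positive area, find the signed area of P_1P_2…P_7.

-66

Apply Gauss's area formula: 2A = Σ (x_i·y_{i+1} − x_{i+1}·y_i), indices taken mod 7.
Cross-terms: -51, -9, -15, -18, -14, -22, -3  ⇒  Σ = -132
Signed area = Σ/2 = -66 (negative ⇒ clockwise traversal).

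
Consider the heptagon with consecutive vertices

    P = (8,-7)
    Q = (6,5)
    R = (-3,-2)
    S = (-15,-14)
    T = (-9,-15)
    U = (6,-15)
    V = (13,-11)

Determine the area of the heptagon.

273.5

Σ = (82) + (3) + (12) + (99) + (225) + (129) + (-3) = 547
Area = |Σ|/2 = 273.5.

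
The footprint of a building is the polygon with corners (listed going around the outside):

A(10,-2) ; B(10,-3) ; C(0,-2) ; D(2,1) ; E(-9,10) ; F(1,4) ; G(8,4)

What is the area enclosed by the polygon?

Σ = (-10) + (-20) + (4) + (29) + (-46) + (-28) + (-56) = -127
Area = |Σ|/2 = 63.5.

63.5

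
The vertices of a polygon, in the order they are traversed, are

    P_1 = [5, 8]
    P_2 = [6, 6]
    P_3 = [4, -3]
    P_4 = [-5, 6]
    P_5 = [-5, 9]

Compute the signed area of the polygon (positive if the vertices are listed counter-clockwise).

-75.5

Apply Gauss's area formula: 2A = Σ (x_i·y_{i+1} − x_{i+1}·y_i), indices taken mod 5.
P_1→P_2: (5)(6) − (6)(8) = -18
P_2→P_3: (6)(-3) − (4)(6) = -42
P_3→P_4: (4)(6) − (-5)(-3) = 9
P_4→P_5: (-5)(9) − (-5)(6) = -15
P_5→P_1: (-5)(8) − (5)(9) = -85
Σ = -151
Signed area = Σ/2 = -75.5 (negative ⇒ clockwise traversal).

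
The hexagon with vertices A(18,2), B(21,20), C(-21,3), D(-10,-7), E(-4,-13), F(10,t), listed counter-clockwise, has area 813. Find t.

-18

The doubled signed area Σ (x_i y_{i+1} − x_{i+1} y_i) is linear in t.
With t=0 it equals 1230; the coefficient of t is -22 (from the two edges through F).
So -22·t + 1230 = 2·813 = 1626 ⇒ t = -18.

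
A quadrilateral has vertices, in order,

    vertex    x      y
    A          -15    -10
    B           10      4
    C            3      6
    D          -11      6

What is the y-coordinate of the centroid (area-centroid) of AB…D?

112/279

Apply the surveyor's formula. First the cross-terms c_i = x_i·y_{i+1} − x_{i+1}·y_i:
  40, 48, 84, 200  ⇒  2A = 372, A = 186.
Then Σ (y_i + y_{i+1})·c_i = 448, so ȳ = 448 / (6·186) = 112/279.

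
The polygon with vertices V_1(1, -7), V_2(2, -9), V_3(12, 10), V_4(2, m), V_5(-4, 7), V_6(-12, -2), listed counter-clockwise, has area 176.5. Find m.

Write out the shoelace sum; only the two edges meeting at V_4 involve m:
2·Area = [(12·m − 2·10) + (2·7 − (-4)·m)] + 311
       = 16·m + 305 = 353
⇒ m = 3.

3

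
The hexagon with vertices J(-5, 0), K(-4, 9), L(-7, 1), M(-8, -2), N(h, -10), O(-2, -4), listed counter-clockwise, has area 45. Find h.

-7

The doubled signed area Σ (x_i y_{i+1} − x_{i+1} y_i) is linear in h.
With h=0 it equals 76; the coefficient of h is -2 (from the two edges through N).
So -2·h + 76 = 2·45 = 90 ⇒ h = -7.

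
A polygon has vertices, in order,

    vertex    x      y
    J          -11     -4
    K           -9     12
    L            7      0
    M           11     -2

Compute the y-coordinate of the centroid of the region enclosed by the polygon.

482/249

Apply the shoelace (surveyor's) formula. First the cross-terms c_i = x_i·y_{i+1} − x_{i+1}·y_i:
  -168, -84, -14, -66  ⇒  2A = -332, A = -166.
Then Σ (y_i + y_{i+1})·c_i = -1928, so ȳ = -1928 / (6·(-166)) = 482/249.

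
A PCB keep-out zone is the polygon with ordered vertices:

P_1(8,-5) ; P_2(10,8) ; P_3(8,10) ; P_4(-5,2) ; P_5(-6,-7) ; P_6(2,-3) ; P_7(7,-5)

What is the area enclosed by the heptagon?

Apply Gauss's area formula: 2A = Σ (x_i·y_{i+1} − x_{i+1}·y_i), indices taken mod 7.
P_1→P_2: (8)(8) − (10)(-5) = 114
P_2→P_3: (10)(10) − (8)(8) = 36
P_3→P_4: (8)(2) − (-5)(10) = 66
P_4→P_5: (-5)(-7) − (-6)(2) = 47
P_5→P_6: (-6)(-3) − (2)(-7) = 32
P_6→P_7: (2)(-5) − (7)(-3) = 11
P_7→P_1: (7)(-5) − (8)(-5) = 5
Σ = 311
Area = |Σ|/2 = 155.5.

155.5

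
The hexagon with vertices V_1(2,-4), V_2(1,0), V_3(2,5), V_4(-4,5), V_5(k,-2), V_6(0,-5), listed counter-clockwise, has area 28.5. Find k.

0

Write out the shoelace sum; only the two edges meeting at V_5 involve k:
2·Area = [((-4)·(-2) − k·5) + (k·(-5) − 0·(-2))] + 49
       = -10·k + 57 = 57
⇒ k = 0.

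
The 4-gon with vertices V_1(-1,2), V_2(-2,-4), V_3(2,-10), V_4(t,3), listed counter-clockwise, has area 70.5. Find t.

The doubled signed area Σ (x_i y_{i+1} − x_{i+1} y_i) is linear in t.
With t=0 it equals 45; the coefficient of t is 12 (from the two edges through V_4).
So 12·t + 45 = 2·70.5 = 141 ⇒ t = 8.

8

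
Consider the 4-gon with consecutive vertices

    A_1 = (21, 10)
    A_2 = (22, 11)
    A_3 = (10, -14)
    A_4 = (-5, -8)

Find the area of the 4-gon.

A_1→A_2: (21)(11) − (22)(10) = 11
A_2→A_3: (22)(-14) − (10)(11) = -418
A_3→A_4: (10)(-8) − (-5)(-14) = -150
A_4→A_1: (-5)(10) − (21)(-8) = 118
Σ = -439
Area = |Σ|/2 = 219.5.

219.5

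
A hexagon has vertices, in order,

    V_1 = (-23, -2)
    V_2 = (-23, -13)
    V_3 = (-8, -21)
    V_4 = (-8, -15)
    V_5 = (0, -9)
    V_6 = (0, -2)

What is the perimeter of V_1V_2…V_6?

|V_1V_2| = √((0)² + (-11)²) = √121 = 11
|V_2V_3| = √((15)² + (-8)²) = √289 = 17
|V_3V_4| = √((0)² + (6)²) = √36 = 6
|V_4V_5| = √((8)² + (6)²) = √100 = 10
|V_5V_6| = √((0)² + (7)²) = √49 = 7
|V_6V_1| = √((-23)² + (0)²) = √529 = 23
Perimeter = 11 + 17 + 6 + 10 + 7 + 23 = 74.

74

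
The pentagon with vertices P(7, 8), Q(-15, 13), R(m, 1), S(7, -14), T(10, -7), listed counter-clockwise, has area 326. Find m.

Write out the shoelace sum; only the two edges meeting at R involve m:
2·Area = [((-15)·1 − m·13) + (m·(-14) − 7·1)] + 431
       = -27·m + 409 = 652
⇒ m = -9.

-9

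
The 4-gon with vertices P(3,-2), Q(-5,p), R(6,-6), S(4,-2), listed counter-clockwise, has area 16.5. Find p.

Write out the shoelace sum; only the two edges meeting at Q involve p:
2·Area = [(3·p − (-5)·(-2)) + ((-5)·(-6) − 6·p)] + 10
       = -3·p + 30 = 33
⇒ p = -1.

-1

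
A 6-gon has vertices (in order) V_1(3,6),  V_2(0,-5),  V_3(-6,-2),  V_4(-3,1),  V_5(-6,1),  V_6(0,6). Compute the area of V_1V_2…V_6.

54

Apply the shoelace (surveyor's) formula: 2A = Σ (x_i·y_{i+1} − x_{i+1}·y_i), indices taken mod 6.
Σ = (-15) + (-30) + (-12) + (3) + (-36) + (-18) = -108
Area = |Σ|/2 = 54.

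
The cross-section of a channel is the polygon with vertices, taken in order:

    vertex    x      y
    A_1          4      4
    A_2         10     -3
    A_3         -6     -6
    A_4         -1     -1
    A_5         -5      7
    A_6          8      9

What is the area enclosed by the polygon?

123.5

Σ = (-52) + (-78) + (0) + (-12) + (-101) + (-4) = -247
Area = |Σ|/2 = 123.5.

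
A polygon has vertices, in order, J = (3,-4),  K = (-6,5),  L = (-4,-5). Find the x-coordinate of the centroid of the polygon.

-7/3

Apply the surveyor's formula. First the cross-terms c_i = x_i·y_{i+1} − x_{i+1}·y_i:
  -9, 50, 31  ⇒  2A = 72, A = 36.
Then Σ (x_i + x_{i+1})·c_i = -504, so x̄ = -504 / (6·36) = -7/3.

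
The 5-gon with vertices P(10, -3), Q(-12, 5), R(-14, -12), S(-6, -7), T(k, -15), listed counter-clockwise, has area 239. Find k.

-4

Write out the shoelace sum; only the two edges meeting at T involve k:
2·Area = [((-6)·(-15) − k·(-7)) + (k·(-3) − 10·(-15))] + 254
       = 4·k + 494 = 478
⇒ k = -4.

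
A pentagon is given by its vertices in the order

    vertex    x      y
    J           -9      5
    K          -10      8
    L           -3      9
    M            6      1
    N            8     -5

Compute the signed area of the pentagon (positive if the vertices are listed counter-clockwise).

-94

Apply the shoelace formula: 2A = Σ (x_i·y_{i+1} − x_{i+1}·y_i), indices taken mod 5.
Cross-terms: -22, -66, -57, -38, -5  ⇒  Σ = -188
Signed area = Σ/2 = -94 (negative ⇒ clockwise traversal).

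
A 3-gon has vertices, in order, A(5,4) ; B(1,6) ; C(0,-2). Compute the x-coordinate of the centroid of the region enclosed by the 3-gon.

Apply the shoelace (surveyor's) formula. First the cross-terms c_i = x_i·y_{i+1} − x_{i+1}·y_i:
  26, -2, 10  ⇒  2A = 34, A = 17.
Then Σ (x_i + x_{i+1})·c_i = 204, so x̄ = 204 / (6·17) = 2.

2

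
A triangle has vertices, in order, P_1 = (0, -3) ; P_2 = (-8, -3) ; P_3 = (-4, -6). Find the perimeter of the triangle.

18

|P_1P_2| = √((-8)² + (0)²) = √64 = 8
|P_2P_3| = √((4)² + (-3)²) = √25 = 5
|P_3P_1| = √((4)² + (3)²) = √25 = 5
Perimeter = 8 + 5 + 5 = 18.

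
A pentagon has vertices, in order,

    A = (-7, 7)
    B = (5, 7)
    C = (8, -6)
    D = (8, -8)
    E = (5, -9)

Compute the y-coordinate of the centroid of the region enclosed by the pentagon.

73/123

Apply the shoelace formula. First the cross-terms c_i = x_i·y_{i+1} − x_{i+1}·y_i:
  -84, -86, -16, -32, -28  ⇒  2A = -246, A = -123.
Then Σ (y_i + y_{i+1})·c_i = -438, so ȳ = -438 / (6·(-123)) = 73/123.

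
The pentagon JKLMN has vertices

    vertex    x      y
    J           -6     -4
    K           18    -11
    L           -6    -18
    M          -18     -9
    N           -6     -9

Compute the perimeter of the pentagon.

82

|JK| = √((24)² + (-7)²) = √625 = 25
|KL| = √((-24)² + (-7)²) = √625 = 25
|LM| = √((-12)² + (9)²) = √225 = 15
|MN| = √((12)² + (0)²) = √144 = 12
|NJ| = √((0)² + (5)²) = √25 = 5
Perimeter = 25 + 25 + 15 + 12 + 5 = 82.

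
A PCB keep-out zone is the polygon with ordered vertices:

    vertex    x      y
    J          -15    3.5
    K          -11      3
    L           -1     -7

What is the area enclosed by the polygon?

Apply the shoelace formula: 2A = Σ (x_i·y_{i+1} − x_{i+1}·y_i), indices taken mod 3.
J→K: (-15)(3) − (-11)(3.5) = -6.5
K→L: (-11)(-7) − (-1)(3) = 80
L→J: (-1)(3.5) − (-15)(-7) = -108.5
Σ = -35
Area = |Σ|/2 = 17.5.

17.5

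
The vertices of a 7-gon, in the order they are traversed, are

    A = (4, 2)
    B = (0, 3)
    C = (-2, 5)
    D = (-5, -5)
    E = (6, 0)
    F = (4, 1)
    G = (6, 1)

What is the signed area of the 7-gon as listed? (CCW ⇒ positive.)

47.5

Σ = (12) + (6) + (35) + (30) + (6) + (-2) + (8) = 95
Signed area = Σ/2 = 47.5 (positive ⇒ counter-clockwise traversal).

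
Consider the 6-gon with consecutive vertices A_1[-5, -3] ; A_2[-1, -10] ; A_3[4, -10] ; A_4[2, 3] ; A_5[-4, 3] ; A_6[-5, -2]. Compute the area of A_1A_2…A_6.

Apply Gauss's area formula: 2A = Σ (x_i·y_{i+1} − x_{i+1}·y_i), indices taken mod 6.
Cross-terms: 47, 50, 32, 18, 23, 5  ⇒  Σ = 175
Area = |Σ|/2 = 87.5.

87.5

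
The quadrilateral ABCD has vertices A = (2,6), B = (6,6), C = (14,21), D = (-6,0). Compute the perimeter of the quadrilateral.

|AB| = √((4)² + (0)²) = √16 = 4
|BC| = √((8)² + (15)²) = √289 = 17
|CD| = √((-20)² + (-21)²) = √841 = 29
|DA| = √((8)² + (6)²) = √100 = 10
Perimeter = 4 + 17 + 29 + 10 = 60.

60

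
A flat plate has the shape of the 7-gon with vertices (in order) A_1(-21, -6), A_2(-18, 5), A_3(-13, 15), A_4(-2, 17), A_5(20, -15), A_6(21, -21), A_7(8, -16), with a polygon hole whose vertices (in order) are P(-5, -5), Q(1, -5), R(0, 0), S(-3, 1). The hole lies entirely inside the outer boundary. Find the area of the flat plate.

Outer boundary:
Σ = (-213) + (-205) + (-191) + (-310) + (-105) + (-168) + (-384) = -1576
Area = |Σ|/2 = 788.
Hole:
Σ = (30) + (0) + (0) + (20) = 50
Area = |Σ|/2 = 25.
Net area = 788 − 25 = 763.

763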